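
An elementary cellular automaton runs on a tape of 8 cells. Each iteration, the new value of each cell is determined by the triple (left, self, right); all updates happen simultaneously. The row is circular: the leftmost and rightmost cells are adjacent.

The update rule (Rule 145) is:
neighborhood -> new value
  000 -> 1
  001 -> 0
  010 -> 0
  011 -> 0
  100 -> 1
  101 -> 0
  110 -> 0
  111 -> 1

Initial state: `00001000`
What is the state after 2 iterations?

11010011

iteration 1: 11100111
iteration 2: 11010011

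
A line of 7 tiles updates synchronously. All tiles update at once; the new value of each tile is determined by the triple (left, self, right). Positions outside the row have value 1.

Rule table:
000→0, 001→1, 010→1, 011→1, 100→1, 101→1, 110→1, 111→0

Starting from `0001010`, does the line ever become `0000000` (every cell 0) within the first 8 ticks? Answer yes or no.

1011111
1110000
0011001
1111111
0000000
all cells are 0 at tick 5

yes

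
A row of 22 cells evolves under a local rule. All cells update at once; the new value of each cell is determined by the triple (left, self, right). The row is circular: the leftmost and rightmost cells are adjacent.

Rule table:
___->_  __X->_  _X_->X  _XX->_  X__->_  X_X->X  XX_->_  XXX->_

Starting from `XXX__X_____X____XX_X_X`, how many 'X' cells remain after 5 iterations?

_____X_____X______XXX_
_____X_____X__________
_____X_____X__________  (fixed point — unchanged through iteration 5)
count of X: 2

2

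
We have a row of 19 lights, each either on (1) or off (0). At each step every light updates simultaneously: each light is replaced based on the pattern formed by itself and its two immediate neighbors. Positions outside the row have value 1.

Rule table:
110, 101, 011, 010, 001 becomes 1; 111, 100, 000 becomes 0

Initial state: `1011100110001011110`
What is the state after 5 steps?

0010111000110100001

step 1: 1110101110011110011
step 2: 0011111010110010110
step 3: 0110001111110111111
step 4: 1110011000011100000
step 5: 0010111000110100001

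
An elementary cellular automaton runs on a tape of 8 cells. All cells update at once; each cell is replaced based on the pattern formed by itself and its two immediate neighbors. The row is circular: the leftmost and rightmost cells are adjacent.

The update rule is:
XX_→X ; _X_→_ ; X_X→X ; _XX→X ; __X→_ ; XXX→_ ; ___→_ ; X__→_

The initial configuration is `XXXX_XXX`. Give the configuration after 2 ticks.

___X_X__

___XXX__
___X_X__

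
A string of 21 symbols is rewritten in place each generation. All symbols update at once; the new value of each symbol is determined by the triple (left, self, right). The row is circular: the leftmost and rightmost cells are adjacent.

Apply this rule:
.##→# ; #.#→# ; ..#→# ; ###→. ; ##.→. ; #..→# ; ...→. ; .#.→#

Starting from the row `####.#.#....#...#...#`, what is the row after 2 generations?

....#####..###.###.##
#..##....###..##..##.

#..##....###..##..##.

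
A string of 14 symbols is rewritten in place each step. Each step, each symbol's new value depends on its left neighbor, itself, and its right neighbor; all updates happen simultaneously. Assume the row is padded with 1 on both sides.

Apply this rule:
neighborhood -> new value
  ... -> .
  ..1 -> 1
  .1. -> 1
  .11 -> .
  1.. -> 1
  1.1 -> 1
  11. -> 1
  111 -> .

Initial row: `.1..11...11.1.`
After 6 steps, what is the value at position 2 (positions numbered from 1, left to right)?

.

1111.11.1.1111
...11.1111....
1.1.11...11..1
1111.11.1.111.
...11.1111..11
1.1.11...111..
position 2 holds .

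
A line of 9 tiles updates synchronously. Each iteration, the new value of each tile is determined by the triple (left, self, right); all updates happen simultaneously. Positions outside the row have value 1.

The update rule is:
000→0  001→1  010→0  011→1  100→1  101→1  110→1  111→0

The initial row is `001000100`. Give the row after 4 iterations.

000111000

110101011
011010110
111101111
000111000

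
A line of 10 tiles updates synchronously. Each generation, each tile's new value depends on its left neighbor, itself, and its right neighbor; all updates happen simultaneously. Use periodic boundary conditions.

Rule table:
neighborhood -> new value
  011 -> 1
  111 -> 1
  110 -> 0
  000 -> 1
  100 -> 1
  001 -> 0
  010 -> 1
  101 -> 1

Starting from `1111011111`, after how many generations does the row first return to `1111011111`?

1110111111
1101111111
1011111111
0111111111
1111111110
1111111101
1111111011
1111110111
1111101111
1111011111

10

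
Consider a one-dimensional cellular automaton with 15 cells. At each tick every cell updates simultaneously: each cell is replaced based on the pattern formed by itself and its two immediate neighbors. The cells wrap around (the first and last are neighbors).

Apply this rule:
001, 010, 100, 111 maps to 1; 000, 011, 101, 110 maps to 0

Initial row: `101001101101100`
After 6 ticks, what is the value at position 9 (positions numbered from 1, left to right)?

1

101110000000011
000101000000101
101101100001101
000000010010000
000000111111000
000001011110100
position 9 holds 1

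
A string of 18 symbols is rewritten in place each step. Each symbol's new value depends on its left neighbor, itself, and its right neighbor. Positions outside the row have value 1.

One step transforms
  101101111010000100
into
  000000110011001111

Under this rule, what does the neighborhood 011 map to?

At position 2 the neighborhood is 011; the next row has 0 there.

0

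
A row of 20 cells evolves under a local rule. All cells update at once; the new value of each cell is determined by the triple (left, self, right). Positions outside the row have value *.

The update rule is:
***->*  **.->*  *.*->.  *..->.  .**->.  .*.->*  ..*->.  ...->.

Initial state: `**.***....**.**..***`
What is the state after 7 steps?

step 1: **..**.....*..*...**
step 2: **...*.....*..*....*
step 3: **...*.....*..*.....
step 4: **...*.....*..*.....  (fixed point — unchanged through step 7)

**...*.....*..*.....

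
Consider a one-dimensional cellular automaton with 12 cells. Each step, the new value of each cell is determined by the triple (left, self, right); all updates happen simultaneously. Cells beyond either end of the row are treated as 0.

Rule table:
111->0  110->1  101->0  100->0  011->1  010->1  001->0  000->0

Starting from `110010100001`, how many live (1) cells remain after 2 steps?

110010100001  (fixed point — unchanged through step 2)
count of 1: 5

5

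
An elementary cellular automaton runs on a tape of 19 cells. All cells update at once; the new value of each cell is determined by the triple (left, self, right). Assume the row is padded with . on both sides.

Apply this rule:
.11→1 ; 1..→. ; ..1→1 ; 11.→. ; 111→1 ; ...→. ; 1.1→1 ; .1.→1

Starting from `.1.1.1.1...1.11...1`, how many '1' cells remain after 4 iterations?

11

iteration 1: 11111111..1111...11
iteration 2: 1111111..1111...11.
iteration 3: 111111..1111...11..
iteration 4: 11111..1111...11...
count of 1: 11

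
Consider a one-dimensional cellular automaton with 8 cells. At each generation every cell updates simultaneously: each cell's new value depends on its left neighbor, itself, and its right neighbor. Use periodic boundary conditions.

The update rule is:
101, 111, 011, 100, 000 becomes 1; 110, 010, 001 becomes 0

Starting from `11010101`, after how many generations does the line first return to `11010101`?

generation 1: 10101011
generation 2: 01010111
generation 3: 10101110
generation 4: 01011101
generation 5: 10111010
generation 6: 01110101
generation 7: 11101010
generation 8: 11010101

8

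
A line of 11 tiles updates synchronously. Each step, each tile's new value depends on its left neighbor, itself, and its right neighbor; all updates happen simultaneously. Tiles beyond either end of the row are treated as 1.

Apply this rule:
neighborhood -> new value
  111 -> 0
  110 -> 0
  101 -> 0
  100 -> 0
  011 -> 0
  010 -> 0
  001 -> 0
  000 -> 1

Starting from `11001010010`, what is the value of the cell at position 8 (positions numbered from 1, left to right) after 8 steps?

00000000000
01111111110
00000000000  (repeats step 1; period 2)
step 8: 01111111110
position 8 holds 1

1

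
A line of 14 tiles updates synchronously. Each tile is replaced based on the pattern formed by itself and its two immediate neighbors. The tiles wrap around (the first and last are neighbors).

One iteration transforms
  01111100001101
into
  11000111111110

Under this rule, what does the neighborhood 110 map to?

1

At position 5 the neighborhood is 110; the next row has 1 there.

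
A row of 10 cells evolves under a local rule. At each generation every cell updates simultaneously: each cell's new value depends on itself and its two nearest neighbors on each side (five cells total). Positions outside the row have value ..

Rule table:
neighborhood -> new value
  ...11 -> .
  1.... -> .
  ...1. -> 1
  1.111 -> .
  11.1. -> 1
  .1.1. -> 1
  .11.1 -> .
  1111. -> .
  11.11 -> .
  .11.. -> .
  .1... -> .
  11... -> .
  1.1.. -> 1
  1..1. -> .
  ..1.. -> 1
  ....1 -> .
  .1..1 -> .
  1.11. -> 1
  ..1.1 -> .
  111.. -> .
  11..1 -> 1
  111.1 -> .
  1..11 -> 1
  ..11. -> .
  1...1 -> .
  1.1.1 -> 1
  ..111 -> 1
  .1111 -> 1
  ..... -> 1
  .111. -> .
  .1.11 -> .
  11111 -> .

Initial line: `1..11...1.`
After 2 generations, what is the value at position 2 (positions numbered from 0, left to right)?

1.1....11.
.11.......
position 2 holds 1

1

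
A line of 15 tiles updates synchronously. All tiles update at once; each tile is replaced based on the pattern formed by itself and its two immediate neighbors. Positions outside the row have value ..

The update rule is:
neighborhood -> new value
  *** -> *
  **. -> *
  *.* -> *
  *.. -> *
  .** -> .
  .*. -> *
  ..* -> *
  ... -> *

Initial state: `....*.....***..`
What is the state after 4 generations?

**.**********.*

generation 1: **********.****
generation 2: .**********.***
generation 3: *.**********.**
generation 4: **.**********.*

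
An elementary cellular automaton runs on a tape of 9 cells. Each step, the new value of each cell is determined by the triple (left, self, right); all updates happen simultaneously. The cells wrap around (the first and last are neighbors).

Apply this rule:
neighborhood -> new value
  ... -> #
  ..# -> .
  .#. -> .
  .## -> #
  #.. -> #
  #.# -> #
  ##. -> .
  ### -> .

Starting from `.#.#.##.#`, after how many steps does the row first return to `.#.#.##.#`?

9

#.#.##.#.
.#.##.#.#
#.##.#.#.
.##.#.#.#
##.#.#.#.
#.#.#.#.#
.#.#.#.##
#.#.#.##.
.#.#.##.#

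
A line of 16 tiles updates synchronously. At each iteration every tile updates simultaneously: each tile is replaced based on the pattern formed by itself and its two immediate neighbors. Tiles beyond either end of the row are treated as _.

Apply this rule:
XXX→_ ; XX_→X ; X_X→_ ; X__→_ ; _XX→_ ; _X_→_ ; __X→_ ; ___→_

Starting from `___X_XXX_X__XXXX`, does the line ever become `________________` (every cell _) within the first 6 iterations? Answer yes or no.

yes

iteration 1: _______X_______X
iteration 2: ________________
all cells are _ at iteration 2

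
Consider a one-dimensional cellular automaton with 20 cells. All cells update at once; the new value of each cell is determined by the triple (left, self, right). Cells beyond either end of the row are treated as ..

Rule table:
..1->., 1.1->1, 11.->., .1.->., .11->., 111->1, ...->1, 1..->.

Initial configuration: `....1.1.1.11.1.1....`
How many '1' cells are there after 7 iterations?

7

111..1.1.1..1.1..111
.1....1.1....1....1.
...11..1..11...11...
11...........1....11
...111111111...11...
11..1111111..1....11
.....11111.....11...
count of 1: 7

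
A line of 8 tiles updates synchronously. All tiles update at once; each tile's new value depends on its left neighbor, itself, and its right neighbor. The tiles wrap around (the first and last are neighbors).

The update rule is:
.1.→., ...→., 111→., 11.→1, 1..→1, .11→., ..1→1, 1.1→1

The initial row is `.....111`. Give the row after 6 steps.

.11.11.1

1...1..1
11.1.11.
.11.1.11
1.11.1.1
11.11.1.
.11.11.1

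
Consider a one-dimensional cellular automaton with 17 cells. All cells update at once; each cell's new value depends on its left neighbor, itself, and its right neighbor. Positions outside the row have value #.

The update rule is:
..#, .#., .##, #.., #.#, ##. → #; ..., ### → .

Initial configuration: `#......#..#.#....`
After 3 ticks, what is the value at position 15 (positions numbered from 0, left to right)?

##....########..#
.##..##......####
########....##...
position 15 holds .

.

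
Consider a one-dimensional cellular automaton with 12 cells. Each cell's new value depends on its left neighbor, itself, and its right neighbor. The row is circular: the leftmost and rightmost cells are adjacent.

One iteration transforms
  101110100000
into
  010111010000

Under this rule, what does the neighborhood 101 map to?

At position 1 the neighborhood is 101; the next row has 1 there.

1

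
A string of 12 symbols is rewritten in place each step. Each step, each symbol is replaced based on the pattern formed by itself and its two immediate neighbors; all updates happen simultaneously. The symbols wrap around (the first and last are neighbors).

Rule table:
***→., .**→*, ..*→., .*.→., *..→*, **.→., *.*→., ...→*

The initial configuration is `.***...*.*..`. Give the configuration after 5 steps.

.*...*.*....

step 1: .*..**....**
step 2: ..*.*.***.*.
step 3: *.....*....*
step 4: .****..***.*
step 5: .*...*.*....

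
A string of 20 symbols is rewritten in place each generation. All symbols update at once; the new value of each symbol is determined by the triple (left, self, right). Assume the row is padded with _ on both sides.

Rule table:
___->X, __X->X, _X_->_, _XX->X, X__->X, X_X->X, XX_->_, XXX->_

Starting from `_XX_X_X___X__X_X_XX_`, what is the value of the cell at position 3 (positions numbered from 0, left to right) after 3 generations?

X

generation 1: XX_X_X_XXX_XX_X_XX_X
generation 2: X_X_X_XX__XX_X_XX_X_
generation 3: _X_X_XX_XXX_X_XX_X_X
position 3 holds X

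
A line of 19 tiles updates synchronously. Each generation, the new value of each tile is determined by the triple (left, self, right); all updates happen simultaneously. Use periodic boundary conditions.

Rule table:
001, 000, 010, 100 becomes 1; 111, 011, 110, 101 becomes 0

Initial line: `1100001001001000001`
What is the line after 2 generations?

0011111111111111110
1100000000000000001

1100000000000000001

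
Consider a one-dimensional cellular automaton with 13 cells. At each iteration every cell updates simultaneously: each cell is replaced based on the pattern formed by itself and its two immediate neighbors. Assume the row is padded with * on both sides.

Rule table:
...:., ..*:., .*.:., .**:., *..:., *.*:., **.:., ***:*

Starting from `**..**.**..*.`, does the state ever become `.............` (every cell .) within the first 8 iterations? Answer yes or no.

yes

*............
.............
all cells are . at iteration 2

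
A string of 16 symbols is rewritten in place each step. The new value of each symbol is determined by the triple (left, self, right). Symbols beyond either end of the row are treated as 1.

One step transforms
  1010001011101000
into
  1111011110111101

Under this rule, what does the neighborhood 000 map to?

At position 4 the neighborhood is 000; the next row has 0 there.

0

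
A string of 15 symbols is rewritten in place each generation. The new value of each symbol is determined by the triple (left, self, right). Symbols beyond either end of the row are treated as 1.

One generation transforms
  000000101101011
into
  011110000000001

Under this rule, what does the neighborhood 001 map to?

0

At position 5 the neighborhood is 001; the next row has 0 there.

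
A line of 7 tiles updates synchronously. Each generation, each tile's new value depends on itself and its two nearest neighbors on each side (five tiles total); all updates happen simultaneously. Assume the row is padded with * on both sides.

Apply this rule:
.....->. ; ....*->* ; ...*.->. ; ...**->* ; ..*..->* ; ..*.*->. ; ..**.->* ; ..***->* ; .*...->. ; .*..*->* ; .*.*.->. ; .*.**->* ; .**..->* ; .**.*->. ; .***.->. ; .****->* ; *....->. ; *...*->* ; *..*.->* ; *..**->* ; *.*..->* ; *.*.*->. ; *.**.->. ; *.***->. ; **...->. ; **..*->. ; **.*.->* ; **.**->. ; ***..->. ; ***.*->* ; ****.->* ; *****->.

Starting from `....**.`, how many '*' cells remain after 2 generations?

3

..***..
.**...*
count of *: 3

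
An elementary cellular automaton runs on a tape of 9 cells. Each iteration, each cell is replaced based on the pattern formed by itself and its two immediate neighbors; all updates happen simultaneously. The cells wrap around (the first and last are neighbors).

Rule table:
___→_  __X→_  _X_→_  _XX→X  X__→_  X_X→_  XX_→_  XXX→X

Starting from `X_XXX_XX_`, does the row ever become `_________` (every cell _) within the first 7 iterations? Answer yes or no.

yes

iteration 1: __XX__X__
iteration 2: __X______
iteration 3: _________
all cells are _ at iteration 3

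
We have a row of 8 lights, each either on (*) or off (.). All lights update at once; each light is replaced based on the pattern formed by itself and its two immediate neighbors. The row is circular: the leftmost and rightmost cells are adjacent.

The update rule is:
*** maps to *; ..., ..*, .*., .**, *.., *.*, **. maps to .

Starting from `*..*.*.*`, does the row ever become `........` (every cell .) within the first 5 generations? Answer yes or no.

yes

........
all cells are . at generation 1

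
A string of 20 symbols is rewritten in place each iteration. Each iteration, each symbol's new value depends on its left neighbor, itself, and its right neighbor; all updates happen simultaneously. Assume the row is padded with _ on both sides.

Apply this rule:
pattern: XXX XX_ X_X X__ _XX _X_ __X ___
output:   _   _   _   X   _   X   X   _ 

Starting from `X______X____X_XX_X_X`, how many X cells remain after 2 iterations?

8

XX____XXX__XX____X_X
__X__X___XX__X__XX_X
count of X: 8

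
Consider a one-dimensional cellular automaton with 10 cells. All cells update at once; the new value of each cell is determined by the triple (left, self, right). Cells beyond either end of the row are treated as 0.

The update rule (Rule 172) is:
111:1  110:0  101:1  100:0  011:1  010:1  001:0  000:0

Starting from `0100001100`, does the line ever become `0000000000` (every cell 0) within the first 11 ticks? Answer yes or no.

no

0100001000
0100001000  (fixed point — unchanged through tick 11)
tick 11 is 0100001000, still not uniform 0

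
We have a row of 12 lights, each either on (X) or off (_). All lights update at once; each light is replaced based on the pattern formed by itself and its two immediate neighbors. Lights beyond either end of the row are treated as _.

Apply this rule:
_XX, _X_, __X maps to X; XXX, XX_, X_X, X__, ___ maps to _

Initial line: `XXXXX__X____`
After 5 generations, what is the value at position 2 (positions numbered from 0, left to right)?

generation 1: X_____XX____
generation 2: X____XX_____
generation 3: X___XX______
generation 4: X__XX_______
generation 5: X_XX________
position 2 holds X

X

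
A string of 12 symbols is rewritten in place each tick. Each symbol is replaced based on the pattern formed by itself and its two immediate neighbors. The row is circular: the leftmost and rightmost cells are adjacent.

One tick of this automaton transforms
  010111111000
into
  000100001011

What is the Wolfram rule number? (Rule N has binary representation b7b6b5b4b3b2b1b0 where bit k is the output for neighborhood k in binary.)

73

position 4: 111 → 0  (bit 7 = 0)
position 8: 110 → 1  (bit 6 = 1)
position 2: 101 → 0  (bit 5 = 0)
position 9: 100 → 0  (bit 4 = 0)
position 3: 011 → 1  (bit 3 = 1)
position 1: 010 → 0  (bit 2 = 0)
position 0: 001 → 0  (bit 1 = 0)
position 10: 000 → 1  (bit 0 = 1)
bits b7..b0 = 01001001 = 73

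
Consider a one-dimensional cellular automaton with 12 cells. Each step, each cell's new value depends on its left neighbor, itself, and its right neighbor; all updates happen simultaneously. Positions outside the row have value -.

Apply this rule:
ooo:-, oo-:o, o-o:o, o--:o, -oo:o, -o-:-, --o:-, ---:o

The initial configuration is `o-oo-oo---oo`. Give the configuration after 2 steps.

-o------oooo

step 1: -oooooooo-oo
step 2: -o------oooo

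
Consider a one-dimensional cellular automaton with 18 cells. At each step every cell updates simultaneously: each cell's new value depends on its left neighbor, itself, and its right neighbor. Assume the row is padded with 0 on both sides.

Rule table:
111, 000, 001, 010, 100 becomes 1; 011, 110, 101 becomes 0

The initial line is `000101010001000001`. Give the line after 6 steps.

111111001000100010

111101011111111111
011001001111111110
100111110111111101
111011100011111001
010001011101110111
111111001000100010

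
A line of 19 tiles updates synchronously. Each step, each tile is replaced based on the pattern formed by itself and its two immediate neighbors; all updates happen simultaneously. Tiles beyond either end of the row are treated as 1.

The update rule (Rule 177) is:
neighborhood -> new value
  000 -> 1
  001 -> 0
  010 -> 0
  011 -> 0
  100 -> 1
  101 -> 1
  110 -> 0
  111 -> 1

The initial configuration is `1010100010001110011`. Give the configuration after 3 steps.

0101010011001001010

0101011001100101001
1010100100010010100
0101010011001001010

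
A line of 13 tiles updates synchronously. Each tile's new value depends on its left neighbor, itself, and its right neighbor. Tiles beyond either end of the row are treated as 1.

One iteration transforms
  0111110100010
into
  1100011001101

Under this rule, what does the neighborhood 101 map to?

At position 0 the neighborhood is 101; the next row has 1 there.

1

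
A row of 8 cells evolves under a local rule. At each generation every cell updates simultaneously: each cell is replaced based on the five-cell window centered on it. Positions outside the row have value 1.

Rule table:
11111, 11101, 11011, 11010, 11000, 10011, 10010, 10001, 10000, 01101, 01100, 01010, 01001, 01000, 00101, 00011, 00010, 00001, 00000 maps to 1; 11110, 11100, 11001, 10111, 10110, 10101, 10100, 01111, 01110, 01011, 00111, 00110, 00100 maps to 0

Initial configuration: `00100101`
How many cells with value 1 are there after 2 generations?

01011100
10000001
count of 1: 2

2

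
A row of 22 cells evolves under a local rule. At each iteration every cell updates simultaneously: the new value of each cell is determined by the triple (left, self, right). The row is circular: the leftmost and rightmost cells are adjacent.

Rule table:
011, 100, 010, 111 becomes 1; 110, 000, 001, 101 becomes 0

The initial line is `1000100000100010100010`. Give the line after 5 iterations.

1010101010101010101010

1100110000110010110010
1010101000101010101010
1010101100101010101010
1010101010101010101010
1010101010101010101010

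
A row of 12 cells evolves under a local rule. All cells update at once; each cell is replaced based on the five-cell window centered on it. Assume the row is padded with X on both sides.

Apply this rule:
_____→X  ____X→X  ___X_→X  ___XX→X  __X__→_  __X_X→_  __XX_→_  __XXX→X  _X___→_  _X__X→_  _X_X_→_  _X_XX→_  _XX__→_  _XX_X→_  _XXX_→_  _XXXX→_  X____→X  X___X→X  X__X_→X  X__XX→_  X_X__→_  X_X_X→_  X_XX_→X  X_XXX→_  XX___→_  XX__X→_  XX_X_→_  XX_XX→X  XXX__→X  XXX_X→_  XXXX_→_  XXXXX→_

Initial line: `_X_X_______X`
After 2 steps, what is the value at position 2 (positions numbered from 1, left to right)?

X

step 1: _____XXXXXXX
step 2: _XXXXX______
position 2 holds X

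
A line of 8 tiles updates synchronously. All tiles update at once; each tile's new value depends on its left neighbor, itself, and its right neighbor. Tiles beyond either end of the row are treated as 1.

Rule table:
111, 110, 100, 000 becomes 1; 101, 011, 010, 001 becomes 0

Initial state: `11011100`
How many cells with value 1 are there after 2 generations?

generation 1: 11001110
generation 2: 11100110
count of 1: 5

5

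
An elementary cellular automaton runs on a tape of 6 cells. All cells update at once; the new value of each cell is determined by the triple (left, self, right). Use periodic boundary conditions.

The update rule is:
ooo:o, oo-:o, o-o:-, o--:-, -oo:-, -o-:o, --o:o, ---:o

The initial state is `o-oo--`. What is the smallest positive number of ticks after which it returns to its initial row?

2

o--o-o
o-oo--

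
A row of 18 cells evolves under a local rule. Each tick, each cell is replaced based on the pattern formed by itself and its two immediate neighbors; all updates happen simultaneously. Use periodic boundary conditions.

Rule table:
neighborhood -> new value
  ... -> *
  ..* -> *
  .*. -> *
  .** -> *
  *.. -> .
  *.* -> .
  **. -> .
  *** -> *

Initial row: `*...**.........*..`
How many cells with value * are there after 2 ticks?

12

tick 1: *.***..*********.*
tick 2: ..**..*********..*
count of *: 12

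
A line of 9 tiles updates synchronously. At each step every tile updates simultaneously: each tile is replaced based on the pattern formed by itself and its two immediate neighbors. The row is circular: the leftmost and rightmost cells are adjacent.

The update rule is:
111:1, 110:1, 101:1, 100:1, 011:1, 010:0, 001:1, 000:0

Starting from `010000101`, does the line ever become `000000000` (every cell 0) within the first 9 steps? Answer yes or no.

step 1: 101001010
step 2: 010110101
step 3: 101111010
step 4: 011111101
step 5: 111111110
step 6: 111111111
step 7: 111111111  (fixed point — unchanged through step 9)
step 9 is 111111111, still not uniform 0

no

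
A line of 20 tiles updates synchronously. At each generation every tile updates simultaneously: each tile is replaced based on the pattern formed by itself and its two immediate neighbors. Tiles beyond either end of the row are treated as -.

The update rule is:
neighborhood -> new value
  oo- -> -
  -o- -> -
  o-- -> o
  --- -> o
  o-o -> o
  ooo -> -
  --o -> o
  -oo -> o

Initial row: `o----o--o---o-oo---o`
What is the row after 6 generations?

-oooo-oo-ooo-oo-ooo-
oo---oo-oo--oo-oo--o
o-oooo-oo-ooo-oo-oo-
-oo---oo-oo--oo-oo-o
oo-oooo-oo-ooo-oo-o-
o-oo---oo-oo--oo-o-o

o-oo---oo-oo--oo-o-o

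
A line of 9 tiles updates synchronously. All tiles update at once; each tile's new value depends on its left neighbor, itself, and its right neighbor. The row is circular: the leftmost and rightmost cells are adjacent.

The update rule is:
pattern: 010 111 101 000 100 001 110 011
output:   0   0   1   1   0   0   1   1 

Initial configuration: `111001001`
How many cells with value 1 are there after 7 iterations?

4

001000001
000011100
111010101
001101011
001110111
001011101
000110110
count of 1: 4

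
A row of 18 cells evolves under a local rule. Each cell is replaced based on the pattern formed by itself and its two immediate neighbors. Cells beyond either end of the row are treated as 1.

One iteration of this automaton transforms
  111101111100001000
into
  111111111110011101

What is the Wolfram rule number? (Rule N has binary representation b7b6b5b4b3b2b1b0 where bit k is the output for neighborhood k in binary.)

254

position 0: 111 → 1  (bit 7 = 1)
position 3: 110 → 1  (bit 6 = 1)
position 4: 101 → 1  (bit 5 = 1)
position 10: 100 → 1  (bit 4 = 1)
position 5: 011 → 1  (bit 3 = 1)
position 14: 010 → 1  (bit 2 = 1)
position 13: 001 → 1  (bit 1 = 1)
position 11: 000 → 0  (bit 0 = 0)
bits b7..b0 = 11111110 = 254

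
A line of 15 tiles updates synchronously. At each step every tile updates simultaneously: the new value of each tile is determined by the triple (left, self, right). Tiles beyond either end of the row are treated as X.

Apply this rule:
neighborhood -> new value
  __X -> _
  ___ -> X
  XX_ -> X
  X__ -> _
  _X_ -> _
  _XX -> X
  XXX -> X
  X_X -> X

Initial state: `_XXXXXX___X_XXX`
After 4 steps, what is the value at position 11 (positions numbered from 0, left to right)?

X

step 1: XXXXXXX_X__XXXX
step 2: XXXXXXXX___XXXX
step 3: XXXXXXXX_X_XXXX
step 4: XXXXXXXXX_XXXXX
position 11 holds X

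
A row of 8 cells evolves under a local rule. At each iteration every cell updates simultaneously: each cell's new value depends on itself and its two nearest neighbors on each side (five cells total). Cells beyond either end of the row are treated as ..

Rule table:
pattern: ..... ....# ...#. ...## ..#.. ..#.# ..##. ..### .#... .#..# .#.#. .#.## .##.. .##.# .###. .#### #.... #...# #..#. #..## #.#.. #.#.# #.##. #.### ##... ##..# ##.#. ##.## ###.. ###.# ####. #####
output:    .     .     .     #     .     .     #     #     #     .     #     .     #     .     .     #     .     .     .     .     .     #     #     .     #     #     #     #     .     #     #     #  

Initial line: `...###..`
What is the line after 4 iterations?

#####.#.

..##..#.
.####..#
####.#..
#####.#.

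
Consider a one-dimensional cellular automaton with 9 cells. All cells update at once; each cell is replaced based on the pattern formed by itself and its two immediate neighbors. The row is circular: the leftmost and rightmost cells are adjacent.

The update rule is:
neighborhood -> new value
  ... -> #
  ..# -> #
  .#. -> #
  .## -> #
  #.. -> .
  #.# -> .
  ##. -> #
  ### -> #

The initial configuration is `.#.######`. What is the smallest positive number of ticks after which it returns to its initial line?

1

.#.######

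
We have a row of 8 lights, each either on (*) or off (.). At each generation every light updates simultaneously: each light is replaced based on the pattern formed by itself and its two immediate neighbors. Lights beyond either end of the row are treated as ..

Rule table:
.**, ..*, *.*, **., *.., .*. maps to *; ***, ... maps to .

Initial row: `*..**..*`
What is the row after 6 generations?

********
*......*
**....**
***..***
*.****.*
***..***

***..***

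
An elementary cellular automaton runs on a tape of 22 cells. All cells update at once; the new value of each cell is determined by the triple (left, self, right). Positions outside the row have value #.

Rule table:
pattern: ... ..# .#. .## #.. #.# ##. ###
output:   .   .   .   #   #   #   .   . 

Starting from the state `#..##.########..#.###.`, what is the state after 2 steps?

.#.#.##.......#..##..#
#.#.##.#.......#.#.#.#

#.#.##.#.......#.#.#.#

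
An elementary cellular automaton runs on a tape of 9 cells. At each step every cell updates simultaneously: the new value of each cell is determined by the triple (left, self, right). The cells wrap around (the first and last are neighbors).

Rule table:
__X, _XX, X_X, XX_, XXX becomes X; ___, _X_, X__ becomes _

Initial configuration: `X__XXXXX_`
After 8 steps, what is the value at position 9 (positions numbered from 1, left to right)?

X

__XXXXXXX
_XXXXXXXX
XXXXXXXXX
XXXXXXXXX  (fixed point — unchanged through step 8)
position 9 holds X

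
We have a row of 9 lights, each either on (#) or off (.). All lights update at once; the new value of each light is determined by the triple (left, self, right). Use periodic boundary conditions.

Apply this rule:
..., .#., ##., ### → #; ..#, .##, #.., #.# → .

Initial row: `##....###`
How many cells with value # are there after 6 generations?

4

##.##..##
##..#...#
##..#.#..
.#..#.#..
.#..#.#.#
.#..#.#.#
count of #: 4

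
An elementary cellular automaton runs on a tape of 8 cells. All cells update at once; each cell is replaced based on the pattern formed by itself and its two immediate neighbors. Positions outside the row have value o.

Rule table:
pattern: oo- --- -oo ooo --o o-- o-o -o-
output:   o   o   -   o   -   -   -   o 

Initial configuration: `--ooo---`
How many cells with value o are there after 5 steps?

3

step 1: ---oo-o-
step 2: -o--o-o-
step 3: -o--o-o-  (fixed point — unchanged through step 5)
count of o: 3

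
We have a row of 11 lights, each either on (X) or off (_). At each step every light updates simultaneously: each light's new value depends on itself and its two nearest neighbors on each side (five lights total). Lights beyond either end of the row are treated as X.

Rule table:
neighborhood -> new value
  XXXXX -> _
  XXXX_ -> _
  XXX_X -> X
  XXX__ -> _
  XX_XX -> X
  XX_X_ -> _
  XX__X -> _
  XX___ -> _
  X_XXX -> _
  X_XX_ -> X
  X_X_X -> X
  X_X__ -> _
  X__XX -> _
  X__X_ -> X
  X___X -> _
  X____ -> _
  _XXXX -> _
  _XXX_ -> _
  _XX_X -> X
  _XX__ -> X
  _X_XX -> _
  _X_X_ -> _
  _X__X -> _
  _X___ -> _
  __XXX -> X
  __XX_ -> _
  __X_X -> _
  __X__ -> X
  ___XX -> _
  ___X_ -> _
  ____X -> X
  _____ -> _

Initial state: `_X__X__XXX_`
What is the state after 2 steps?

___XX__X_XX
____X_X____

____X_X____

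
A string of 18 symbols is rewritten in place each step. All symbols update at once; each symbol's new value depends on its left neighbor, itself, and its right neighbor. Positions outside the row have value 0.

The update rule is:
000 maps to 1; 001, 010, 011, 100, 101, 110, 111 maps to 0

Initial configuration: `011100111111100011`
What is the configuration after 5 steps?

000000000000001000
111111111111100011
000000000000001000  (repeats step 1; period 2)
step 5: 000000000000001000

000000000000001000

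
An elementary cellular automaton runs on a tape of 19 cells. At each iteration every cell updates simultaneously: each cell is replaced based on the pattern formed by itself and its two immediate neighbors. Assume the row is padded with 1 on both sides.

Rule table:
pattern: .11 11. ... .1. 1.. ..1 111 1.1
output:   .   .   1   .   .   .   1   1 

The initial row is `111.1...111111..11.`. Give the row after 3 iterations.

.1..11111......1...

11.1..1..1111.....1
1.1.......11..111..
.1..11111......1...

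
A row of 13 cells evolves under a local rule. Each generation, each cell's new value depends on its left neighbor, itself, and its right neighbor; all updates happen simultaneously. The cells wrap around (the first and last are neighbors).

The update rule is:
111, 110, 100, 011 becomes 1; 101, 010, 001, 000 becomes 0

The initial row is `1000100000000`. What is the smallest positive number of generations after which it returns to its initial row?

generation 1: 0100010000000
generation 2: 0010001000000
generation 3: 0001000100000
generation 4: 0000100010000
generation 5: 0000010001000
generation 6: 0000001000100
generation 7: 0000000100010
generation 8: 0000000010001
generation 9: 1000000001000
generation 10: 0100000000100
generation 11: 0010000000010
generation 12: 0001000000001
generation 13: 1000100000000

13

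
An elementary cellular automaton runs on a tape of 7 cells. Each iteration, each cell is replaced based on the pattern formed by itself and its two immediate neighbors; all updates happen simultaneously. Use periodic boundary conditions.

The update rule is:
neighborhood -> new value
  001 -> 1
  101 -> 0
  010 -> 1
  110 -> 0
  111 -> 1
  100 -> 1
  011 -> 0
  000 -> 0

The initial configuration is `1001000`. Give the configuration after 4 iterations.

1111101
1111000
0110101
0000101

0000101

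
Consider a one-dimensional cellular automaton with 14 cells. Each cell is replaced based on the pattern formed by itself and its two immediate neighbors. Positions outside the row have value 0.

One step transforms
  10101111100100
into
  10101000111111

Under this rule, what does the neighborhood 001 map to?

At position 10 the neighborhood is 001; the next row has 1 there.

1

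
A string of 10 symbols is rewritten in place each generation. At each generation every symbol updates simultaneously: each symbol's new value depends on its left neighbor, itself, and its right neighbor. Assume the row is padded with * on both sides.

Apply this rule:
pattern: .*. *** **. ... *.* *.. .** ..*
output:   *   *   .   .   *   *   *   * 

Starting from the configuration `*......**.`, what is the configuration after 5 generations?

generation 1: .*....**.*
generation 2: ***..**.**
generation 3: **.***.***
generation 4: *.***.****
generation 5: .***.*****

.***.*****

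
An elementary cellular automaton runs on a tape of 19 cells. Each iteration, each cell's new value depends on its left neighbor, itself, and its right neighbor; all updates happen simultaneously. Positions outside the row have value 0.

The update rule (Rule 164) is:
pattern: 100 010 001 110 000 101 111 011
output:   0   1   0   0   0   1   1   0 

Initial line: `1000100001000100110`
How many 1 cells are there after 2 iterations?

4

1000100001000100000
1000100001000100000
count of 1: 4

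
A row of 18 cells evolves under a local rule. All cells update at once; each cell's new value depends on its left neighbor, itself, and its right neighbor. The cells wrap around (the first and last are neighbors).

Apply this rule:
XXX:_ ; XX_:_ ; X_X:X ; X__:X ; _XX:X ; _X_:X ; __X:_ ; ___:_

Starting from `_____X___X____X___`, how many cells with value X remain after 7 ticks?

tick 1: _____XX__XX___XX__
tick 2: _____X_X_X_X__X_X_
tick 3: _____XXXXXXXX_XXXX
tick 4: X____X_______XX___
tick 5: XX___XX______X_X__
tick 6: X_X__X_X_____XXXX_
tick 7: XXXX_XXXX____X___X
count of X: 10

10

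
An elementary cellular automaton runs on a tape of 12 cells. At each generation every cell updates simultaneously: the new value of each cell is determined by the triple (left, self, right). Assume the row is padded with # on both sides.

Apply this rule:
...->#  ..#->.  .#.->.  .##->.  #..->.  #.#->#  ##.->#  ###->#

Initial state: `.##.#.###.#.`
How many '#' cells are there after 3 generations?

#.##.#.###.#
##.##.#.###.
###.##.#.###
count of #: 9

9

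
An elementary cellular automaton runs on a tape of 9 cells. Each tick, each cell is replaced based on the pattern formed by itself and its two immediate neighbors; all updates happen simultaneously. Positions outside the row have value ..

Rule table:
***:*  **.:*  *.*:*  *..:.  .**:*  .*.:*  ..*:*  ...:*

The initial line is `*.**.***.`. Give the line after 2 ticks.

********.
********.

********.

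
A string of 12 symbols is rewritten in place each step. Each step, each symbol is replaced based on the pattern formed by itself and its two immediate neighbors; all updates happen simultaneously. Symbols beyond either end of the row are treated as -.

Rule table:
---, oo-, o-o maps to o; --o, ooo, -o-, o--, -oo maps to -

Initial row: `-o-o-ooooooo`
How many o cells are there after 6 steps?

9

--o-o------o
o--o--oooo--
---------o-o
oooooooo--o-
-------o----
oooooo---ooo
count of o: 9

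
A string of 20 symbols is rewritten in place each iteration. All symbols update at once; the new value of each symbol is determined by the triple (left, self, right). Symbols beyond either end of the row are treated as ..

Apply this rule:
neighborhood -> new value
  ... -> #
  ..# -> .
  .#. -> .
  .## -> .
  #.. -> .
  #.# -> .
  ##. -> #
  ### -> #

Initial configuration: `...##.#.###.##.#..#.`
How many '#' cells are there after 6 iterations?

##..#....##..#......
.#....##..#....#####
...##..#....##..####
##..#....##..#...###
.#....##..#....#..##
...##..#....##.....#
count of #: 6

6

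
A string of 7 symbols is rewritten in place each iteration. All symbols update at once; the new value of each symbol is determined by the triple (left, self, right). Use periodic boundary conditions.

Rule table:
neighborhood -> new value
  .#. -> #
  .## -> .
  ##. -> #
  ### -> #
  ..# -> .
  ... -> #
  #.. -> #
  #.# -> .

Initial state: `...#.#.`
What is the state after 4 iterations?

.#..##.

iteration 1: ##.#.##
iteration 2: ##.#..#
iteration 3: ##.##..
iteration 4: .#..##.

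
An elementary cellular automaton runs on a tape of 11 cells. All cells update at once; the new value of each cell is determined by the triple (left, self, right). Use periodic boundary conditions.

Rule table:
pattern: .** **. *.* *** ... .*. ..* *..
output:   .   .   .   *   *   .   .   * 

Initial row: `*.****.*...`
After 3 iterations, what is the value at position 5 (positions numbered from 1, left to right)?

.

...**...**.
**...**...*
*.**...**..
position 5 holds .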